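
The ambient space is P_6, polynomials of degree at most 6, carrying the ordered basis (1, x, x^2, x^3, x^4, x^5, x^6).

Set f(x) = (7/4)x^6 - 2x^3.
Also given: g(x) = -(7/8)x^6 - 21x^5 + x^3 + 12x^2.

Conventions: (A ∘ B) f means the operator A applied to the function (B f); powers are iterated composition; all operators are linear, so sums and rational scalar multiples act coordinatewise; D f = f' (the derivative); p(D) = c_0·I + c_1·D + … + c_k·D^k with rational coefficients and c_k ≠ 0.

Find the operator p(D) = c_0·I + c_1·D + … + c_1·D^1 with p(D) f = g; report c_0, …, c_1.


D^0 f = (7/4)x^6 - 2x^3
D^1 f = (21/2)x^5 - 6x^2
matching coefficients of g against c_0 f + c_1 Df + … from the top degree down determines the c_i
solution: c_0 = -1/2, c_1 = -2

p(D) = -(1/2)·I − 2·D, i.e. c_0 = -1/2, c_1 = -2


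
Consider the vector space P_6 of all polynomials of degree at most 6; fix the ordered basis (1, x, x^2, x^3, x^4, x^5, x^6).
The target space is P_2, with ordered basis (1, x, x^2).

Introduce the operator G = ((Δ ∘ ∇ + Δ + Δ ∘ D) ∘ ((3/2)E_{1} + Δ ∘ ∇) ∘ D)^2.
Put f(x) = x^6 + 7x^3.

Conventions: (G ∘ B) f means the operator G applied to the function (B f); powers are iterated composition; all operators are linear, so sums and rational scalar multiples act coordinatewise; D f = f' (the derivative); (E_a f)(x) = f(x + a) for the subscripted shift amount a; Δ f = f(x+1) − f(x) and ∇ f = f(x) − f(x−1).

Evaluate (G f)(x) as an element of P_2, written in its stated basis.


D f = 6x^5 + 21x^2
E_{1} D f = 6x^5 + 30x^4 + 60x^3 + 81x^2 + 72x + 27
((3/2)E_{1}) D f = 9x^5 + 45x^4 + 90x^3 + (243/2)x^2 + 108x + 81/2
∇ D f = 30x^4 - 60x^3 + 60x^2 + 12x - 15
Δ ∇ D f = 120x^3 + 60x + 42
((3/2)E_{1} + Δ ∘ ∇) D f = 9x^5 + 45x^4 + 210x^3 + (243/2)x^2 + 168x + 165/2
∇ ((3/2)E_{1} + Δ ∘ ∇) D f = 45x^4 + 90x^3 + 450x^2 - 252x + 441/2
Δ ∇ ((3/2)E_{1} + Δ ∘ ∇) D f = 180x^3 + 540x^2 + 1350x + 333
Δ ((3/2)E_{1} + Δ ∘ ∇) D f = 45x^4 + 270x^3 + 990x^2 + 1098x + 1107/2
D ((3/2)E_{1} + Δ ∘ ∇) D f = 45x^4 + 180x^3 + 630x^2 + 243x + 168
Δ D ((3/2)E_{1} + Δ ∘ ∇) D f = 180x^3 + 810x^2 + 1980x + 1098
(Δ ∘ ∇ + Δ + Δ ∘ D) ((3/2)E_{1} + Δ ∘ ∇) D f = 45x^4 + 630x^3 + 2340x^2 + 4428x + 3969/2
D ((Δ ∘ ∇ + Δ + Δ ∘ D) ∘ ((3/2)E_{1} + Δ ∘ ∇) ∘ D) f = 180x^3 + 1890x^2 + 4680x + 4428
E_{1} D ((Δ ∘ ∇ + Δ + Δ ∘ D) ∘ ((3/2)E_{1} + Δ ∘ ∇) ∘ D) f = 180x^3 + 2430x^2 + 9000x + 11178
((3/2)E_{1}) D ((Δ ∘ ∇ + Δ + Δ ∘ D) ∘ ((3/2)E_{1} + Δ ∘ ∇) ∘ D) f = 270x^3 + 3645x^2 + 13500x + 16767
∇ D ((Δ ∘ ∇ + Δ + Δ ∘ D) ∘ ((3/2)E_{1} + Δ ∘ ∇) ∘ D) f = 540x^2 + 3240x + 2970
Δ ∇ D ((Δ ∘ ∇ + Δ + Δ ∘ D) ∘ ((3/2)E_{1} + Δ ∘ ∇) ∘ D) f = 1080x + 3780
((3/2)E_{1} + Δ ∘ ∇) D ((Δ ∘ ∇ + Δ + Δ ∘ D) ∘ ((3/2)E_{1} + Δ ∘ ∇) ∘ D) f = 270x^3 + 3645x^2 + 14580x + 20547
∇ ((3/2)E_{1} + Δ ∘ ∇) D ((Δ ∘ ∇ + Δ + Δ ∘ D) ∘ ((3/2)E_{1} + Δ ∘ ∇) ∘ D) f = 810x^2 + 6480x + 11205
Δ ∇ ((3/2)E_{1} + Δ ∘ ∇) D ((Δ ∘ ∇ + Δ + Δ ∘ D) ∘ ((3/2)E_{1} + Δ ∘ ∇) ∘ D) f = 1620x + 7290
Δ ((3/2)E_{1} + Δ ∘ ∇) D ((Δ ∘ ∇ + Δ + Δ ∘ D) ∘ ((3/2)E_{1} + Δ ∘ ∇) ∘ D) f = 810x^2 + 8100x + 18495
D ((3/2)E_{1} + Δ ∘ ∇) D ((Δ ∘ ∇ + Δ + Δ ∘ D) ∘ ((3/2)E_{1} + Δ ∘ ∇) ∘ D) f = 810x^2 + 7290x + 14580
Δ D ((3/2)E_{1} + Δ ∘ ∇) D ((Δ ∘ ∇ + Δ + Δ ∘ D) ∘ ((3/2)E_{1} + Δ ∘ ∇) ∘ D) f = 1620x + 8100
(Δ ∘ ∇ + Δ + Δ ∘ D) ((3/2)E_{1} + Δ ∘ ∇) D ((Δ ∘ ∇ + Δ + Δ ∘ D) ∘ ((3/2)E_{1} + Δ ∘ ∇) ∘ D) f = 810x^2 + 11340x + 33885

the result is g(x) = 810x^2 + 11340x + 33885


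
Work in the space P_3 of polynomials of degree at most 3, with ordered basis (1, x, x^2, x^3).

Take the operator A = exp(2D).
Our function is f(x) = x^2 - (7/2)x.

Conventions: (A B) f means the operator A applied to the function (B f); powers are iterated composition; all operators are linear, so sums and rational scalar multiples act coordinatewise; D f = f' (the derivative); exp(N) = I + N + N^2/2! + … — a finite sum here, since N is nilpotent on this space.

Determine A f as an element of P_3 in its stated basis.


the image equals g(x) = x^2 + (1/2)x - 3

order-1 term: 4x - 7
order-2 term: 4
the series for exp(2D) f terminates at order 2
exp(2D) f = x^2 + (1/2)x - 3


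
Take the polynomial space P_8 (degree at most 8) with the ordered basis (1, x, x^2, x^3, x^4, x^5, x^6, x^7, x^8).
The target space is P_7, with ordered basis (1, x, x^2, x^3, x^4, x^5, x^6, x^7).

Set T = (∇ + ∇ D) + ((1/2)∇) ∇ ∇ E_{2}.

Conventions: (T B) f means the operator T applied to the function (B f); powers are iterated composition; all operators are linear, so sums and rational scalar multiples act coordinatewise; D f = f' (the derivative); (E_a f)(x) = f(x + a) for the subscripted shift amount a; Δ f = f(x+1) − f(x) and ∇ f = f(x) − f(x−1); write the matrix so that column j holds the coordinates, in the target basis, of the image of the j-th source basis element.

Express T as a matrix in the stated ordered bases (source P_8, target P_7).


image of 1: 0
image of x: 1
image of x^2: 2x + 1
image of x^3: 3x^2 + 3x + 1
image of x^4: 4x^3 + 6x^2 + 4x + 9
image of x^5: 5x^4 + 10x^3 + 10x^2 + 45x + 11
image of x^6: 6x^5 + 15x^4 + 20x^3 + 135x^2 + 66x + 35
image of x^7: 7x^6 + 21x^5 + 35x^4 + 315x^3 + 231x^2 + 245x + 57
image of x^8: 8x^7 + 28x^6 + 56x^5 + 630x^4 + 616x^3 + 980x^2 + 456x + 133
each image's coordinates form column j of the matrix

the matrix is [[0, 1, 1, 1, 9, 11, 35, 57, 133]; [0, 0, 2, 3, 4, 45, 66, 245, 456]; [0, 0, 0, 3, 6, 10, 135, 231, 980]; [0, 0, 0, 0, 4, 10, 20, 315, 616]; [0, 0, 0, 0, 0, 5, 15, 35, 630]; [0, 0, 0, 0, 0, 0, 6, 21, 56]; [0, 0, 0, 0, 0, 0, 0, 7, 28]; [0, 0, 0, 0, 0, 0, 0, 0, 8]] (rows listed top to bottom)


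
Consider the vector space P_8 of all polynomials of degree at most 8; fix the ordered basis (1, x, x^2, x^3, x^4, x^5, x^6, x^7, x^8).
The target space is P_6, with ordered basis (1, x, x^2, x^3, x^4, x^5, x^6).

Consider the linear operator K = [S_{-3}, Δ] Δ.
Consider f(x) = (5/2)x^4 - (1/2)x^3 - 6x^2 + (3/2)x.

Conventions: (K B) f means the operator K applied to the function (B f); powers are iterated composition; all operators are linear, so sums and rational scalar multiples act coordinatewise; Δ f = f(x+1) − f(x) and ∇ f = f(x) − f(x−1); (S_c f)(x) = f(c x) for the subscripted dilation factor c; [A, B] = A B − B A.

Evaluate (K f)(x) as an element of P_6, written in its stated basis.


Δ f = 10x^3 + (27/2)x^2 - (7/2)x - 5/2
Δ Δ f = 30x^2 + 57x + 20
S_{-3} Δ Δ f = 270x^2 - 171x + 20
S_{-3} Δ f = -270x^3 + (243/2)x^2 + (21/2)x - 5/2
Δ S_{-3} Δ f = -810x^2 - 567x - 138
[S_{-3}, Δ] Δ f = 1080x^2 + 396x + 158

g(x) = 1080x^2 + 396x + 158


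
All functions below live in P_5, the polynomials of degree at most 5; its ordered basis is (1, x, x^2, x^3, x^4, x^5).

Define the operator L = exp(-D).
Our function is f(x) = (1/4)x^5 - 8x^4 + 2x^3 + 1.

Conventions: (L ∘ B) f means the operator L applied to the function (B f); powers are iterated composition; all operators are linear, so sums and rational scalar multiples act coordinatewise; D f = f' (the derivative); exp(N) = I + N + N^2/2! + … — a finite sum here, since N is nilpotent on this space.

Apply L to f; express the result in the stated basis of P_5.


order-1 term: -(5/4)x^4 + 32x^3 - 6x^2
order-2 term: (5/2)x^3 - 48x^2 + 6x
order-3 term: -(5/2)x^2 + 32x - 2
order-4 term: (5/4)x - 8
order-5 term: -1/4
the series for exp(-D) f terminates at order 5
exp(-D) f = (1/4)x^5 - (37/4)x^4 + (73/2)x^3 - (113/2)x^2 + (157/4)x - 37/4

the result is g(x) = (1/4)x^5 - (37/4)x^4 + (73/2)x^3 - (113/2)x^2 + (157/4)x - 37/4


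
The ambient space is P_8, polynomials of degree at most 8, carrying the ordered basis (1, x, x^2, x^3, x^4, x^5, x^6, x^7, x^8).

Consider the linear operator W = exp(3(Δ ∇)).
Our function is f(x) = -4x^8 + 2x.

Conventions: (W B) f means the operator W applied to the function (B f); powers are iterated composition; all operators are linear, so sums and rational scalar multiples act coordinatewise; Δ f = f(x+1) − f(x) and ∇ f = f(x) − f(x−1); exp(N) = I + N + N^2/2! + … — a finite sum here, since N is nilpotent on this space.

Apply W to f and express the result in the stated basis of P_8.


order-1 term: -672x^6 - 1680x^4 - 672x^2 - 24
order-2 term: -30240x^4 - 60480x^2 - 9072
order-3 term: -362880x^2 - 181440
order-4 term: -544320
the series for exp(3(Δ ∇)) f terminates at order 4
exp(3(Δ ∇)) f = -4x^8 - 672x^6 - 31920x^4 - 424032x^2 + 2x - 734856

the image equals g(x) = -4x^8 - 672x^6 - 31920x^4 - 424032x^2 + 2x - 734856


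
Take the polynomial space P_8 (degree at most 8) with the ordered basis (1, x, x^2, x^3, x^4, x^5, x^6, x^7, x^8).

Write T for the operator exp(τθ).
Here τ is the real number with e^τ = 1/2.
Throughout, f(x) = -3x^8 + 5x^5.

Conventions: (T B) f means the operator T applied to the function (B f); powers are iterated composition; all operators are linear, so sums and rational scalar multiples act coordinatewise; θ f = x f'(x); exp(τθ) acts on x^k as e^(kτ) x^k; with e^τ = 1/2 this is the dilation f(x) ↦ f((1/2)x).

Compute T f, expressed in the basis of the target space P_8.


the result is g(x) = -(3/256)x^8 + (5/32)x^5

exp(τθ) x^k = e^(kτ) x^k; with e^τ = 1/2 this sends x^k to (1/2)^k x^k
x^5 ↦ 1/32 x^5
x^8 ↦ 1/256 x^8
applying this coordinatewise to f: exp(τθ) f = -(3/256)x^8 + (5/32)x^5


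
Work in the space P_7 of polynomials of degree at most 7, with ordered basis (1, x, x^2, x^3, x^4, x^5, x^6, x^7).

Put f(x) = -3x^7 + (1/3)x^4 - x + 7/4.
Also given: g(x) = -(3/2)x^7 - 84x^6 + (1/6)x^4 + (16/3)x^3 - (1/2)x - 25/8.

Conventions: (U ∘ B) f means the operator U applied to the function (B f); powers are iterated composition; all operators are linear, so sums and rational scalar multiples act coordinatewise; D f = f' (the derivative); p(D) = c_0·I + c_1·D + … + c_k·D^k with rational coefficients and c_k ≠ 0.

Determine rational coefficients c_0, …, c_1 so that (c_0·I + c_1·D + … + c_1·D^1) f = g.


p(D) = (1/2)·I + 4·D, i.e. c_0 = 1/2, c_1 = 4

D^0 f = -3x^7 + (1/3)x^4 - x + 7/4
D^1 f = -21x^6 + (4/3)x^3 - 1
matching coefficients of g against c_0 f + c_1 Df + … from the top degree down determines the c_i
solution: c_0 = 1/2, c_1 = 4


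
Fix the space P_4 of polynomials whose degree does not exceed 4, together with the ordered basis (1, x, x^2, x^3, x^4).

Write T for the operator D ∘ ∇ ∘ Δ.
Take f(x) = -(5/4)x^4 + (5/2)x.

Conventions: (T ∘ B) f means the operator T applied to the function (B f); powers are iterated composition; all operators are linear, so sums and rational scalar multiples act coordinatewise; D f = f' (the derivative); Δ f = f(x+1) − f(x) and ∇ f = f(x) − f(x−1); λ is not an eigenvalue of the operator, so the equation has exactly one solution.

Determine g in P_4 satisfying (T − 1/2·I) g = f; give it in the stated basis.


the image equals g(x) = (5/2)x^4 + 115x

write g with unknown coordinates in the stated basis and equate coefficients in (T − 1/2·I) g = f
solving from the highest basis element down gives g = (5/2)x^4 + 115x
check: T g = 60x
so T g − 1/2·g = -(5/4)x^4 + (5/2)x = f ✓


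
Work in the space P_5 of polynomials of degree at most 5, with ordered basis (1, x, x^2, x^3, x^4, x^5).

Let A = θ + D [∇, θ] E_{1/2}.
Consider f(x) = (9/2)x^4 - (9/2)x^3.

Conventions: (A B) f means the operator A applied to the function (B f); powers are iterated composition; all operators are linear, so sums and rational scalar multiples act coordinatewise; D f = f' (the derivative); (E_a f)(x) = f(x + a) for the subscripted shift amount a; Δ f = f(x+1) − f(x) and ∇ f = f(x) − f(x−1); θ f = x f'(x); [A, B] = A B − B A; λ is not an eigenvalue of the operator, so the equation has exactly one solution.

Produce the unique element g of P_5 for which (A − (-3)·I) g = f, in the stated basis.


write g with unknown coordinates in the stated basis and equate coefficients in (A − (-3)·I) g = f
solving from the highest basis element down gives g = (9/14)x^4 - (3/4)x^3 - (54/35)x^2 + (171/56)x - 51/140
check: A g = (18/7)x^4 - (9/4)x^3 + (162/35)x^2 - (513/56)x + 153/140
so A g − (-3)·g = (9/2)x^4 - (9/2)x^3 = f ✓

the result is g(x) = (9/14)x^4 - (3/4)x^3 - (54/35)x^2 + (171/56)x - 51/140


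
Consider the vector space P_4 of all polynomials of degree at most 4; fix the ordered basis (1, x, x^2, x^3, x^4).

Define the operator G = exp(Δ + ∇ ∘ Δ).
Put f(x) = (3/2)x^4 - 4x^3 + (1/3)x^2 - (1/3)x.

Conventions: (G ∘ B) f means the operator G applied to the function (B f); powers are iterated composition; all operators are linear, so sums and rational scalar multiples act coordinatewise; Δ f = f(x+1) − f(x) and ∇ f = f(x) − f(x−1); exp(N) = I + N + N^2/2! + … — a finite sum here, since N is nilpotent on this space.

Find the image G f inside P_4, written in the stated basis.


the image equals g(x) = (3/2)x^4 + 2x^3 + (73/3)x^2 + (55/3)x + 73/2

order-1 term: 6x^3 + 15x^2 - (88/3)x + 7/6
order-2 term: 9x^2 + 42x + 65/6
order-3 term: 6x + 23
order-4 term: 3/2
the series for exp(Δ + ∇ ∘ Δ) f terminates at order 4
exp(Δ + ∇ ∘ Δ) f = (3/2)x^4 + 2x^3 + (73/3)x^2 + (55/3)x + 73/2


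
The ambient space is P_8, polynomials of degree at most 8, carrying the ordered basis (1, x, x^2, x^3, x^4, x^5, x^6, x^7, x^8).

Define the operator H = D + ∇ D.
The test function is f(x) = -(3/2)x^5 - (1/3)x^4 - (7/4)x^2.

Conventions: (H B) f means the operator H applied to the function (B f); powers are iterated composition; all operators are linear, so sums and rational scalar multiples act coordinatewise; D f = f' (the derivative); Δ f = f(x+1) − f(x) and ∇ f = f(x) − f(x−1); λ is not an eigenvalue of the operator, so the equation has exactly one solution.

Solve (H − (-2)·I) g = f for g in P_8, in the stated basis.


write g with unknown coordinates in the stated basis and equate coefficients in (H − (-2)·I) g = f
solving from the highest basis element down gives g = -(3/4)x^5 + (41/24)x^4 + (49/12)x^3 - (57/2)x^2 + 34x + 37/3
check: H g = -(15/4)x^4 - (49/6)x^3 + (221/4)x^2 - 68x - 74/3
so H g − (-2)·g = -(3/2)x^5 - (1/3)x^4 - (7/4)x^2 = f ✓

the image equals g(x) = -(3/4)x^5 + (41/24)x^4 + (49/12)x^3 - (57/2)x^2 + 34x + 37/3


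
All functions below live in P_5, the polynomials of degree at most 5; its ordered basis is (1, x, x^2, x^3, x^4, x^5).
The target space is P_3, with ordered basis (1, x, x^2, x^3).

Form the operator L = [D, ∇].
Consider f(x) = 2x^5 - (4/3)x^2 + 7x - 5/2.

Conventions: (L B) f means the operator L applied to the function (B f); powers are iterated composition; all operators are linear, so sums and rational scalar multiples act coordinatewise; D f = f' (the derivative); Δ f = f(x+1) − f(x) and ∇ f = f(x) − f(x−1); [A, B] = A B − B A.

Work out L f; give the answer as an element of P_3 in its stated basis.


g(x) = 0

∇ f = 10x^4 - 20x^3 + 20x^2 - (38/3)x + 31/3
D ∇ f = 40x^3 - 60x^2 + 40x - 38/3
D f = 10x^4 - (8/3)x + 7
∇ D f = 40x^3 - 60x^2 + 40x - 38/3
[D, ∇] f = 0


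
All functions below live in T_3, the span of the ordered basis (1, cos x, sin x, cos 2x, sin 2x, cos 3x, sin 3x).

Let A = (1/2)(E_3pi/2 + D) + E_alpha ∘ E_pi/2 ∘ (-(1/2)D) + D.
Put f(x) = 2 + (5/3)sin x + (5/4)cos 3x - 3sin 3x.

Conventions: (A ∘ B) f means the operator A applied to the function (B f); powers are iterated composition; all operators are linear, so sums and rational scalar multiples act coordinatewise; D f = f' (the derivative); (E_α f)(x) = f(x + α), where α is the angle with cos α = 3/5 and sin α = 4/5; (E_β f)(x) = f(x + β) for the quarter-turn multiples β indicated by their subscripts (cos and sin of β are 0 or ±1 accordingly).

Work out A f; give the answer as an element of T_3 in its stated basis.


g(x) = 1 + (7/3)cos x + (1/2)sin x - (11661/1000)cos 3x - (4901/500)sin 3x

E_3pi/2 f = 2 - (5/3)cos x - 3cos 3x - (5/4)sin 3x
D f = (5/3)cos x - 9cos 3x - (15/4)sin 3x
(E_3pi/2 + D) f = 2 - 12cos 3x - 5sin 3x
((1/2)(E_3pi/2 + D)) f = 1 - 6cos 3x - (5/2)sin 3x
D f = (5/3)cos x - 9cos 3x - (15/4)sin 3x
(-(1/2)D) f = -(5/6)cos x + (9/2)cos 3x + (15/8)sin 3x
E_pi/2 (-(1/2)D) f = (5/6)sin x - (15/8)cos 3x + (9/2)sin 3x
E_alpha E_pi/2 (-(1/2)D) f = (2/3)cos x + (1/2)sin x + (3339/1000)cos 3x - (444/125)sin 3x
D f = (5/3)cos x - 9cos 3x - (15/4)sin 3x
((1/2)(E_3pi/2 + D) + E_alpha ∘ E_pi/2 ∘ (-(1/2)D) + D) f = 1 + (7/3)cos x + (1/2)sin x - (11661/1000)cos 3x - (4901/500)sin 3x


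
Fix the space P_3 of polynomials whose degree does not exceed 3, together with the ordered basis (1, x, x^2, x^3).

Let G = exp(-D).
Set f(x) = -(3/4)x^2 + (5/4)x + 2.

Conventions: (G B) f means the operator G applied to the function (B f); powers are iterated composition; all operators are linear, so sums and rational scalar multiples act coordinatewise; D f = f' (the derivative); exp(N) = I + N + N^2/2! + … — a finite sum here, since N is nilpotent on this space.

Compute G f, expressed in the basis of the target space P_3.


order-1 term: (3/2)x - 5/4
order-2 term: -3/4
the series for exp(-D) f terminates at order 2
exp(-D) f = -(3/4)x^2 + (11/4)x

the result is g(x) = -(3/4)x^2 + (11/4)x


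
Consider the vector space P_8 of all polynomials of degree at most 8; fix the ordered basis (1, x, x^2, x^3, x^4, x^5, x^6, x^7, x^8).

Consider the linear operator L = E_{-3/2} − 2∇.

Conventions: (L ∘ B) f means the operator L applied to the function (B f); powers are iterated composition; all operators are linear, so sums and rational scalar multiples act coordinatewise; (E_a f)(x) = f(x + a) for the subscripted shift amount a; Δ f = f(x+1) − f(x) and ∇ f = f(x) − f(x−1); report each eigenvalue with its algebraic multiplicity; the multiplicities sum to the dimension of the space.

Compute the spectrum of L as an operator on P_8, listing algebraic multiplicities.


λ = 1 (multiplicity 9)

image of 1: 1
image of x: x - 7/2
image of x^2: x^2 - 7x + 17/4
image of x^3: x^3 - (21/2)x^2 + (51/4)x - 43/8
image of x^4: x^4 - 14x^3 + (51/2)x^2 - (43/2)x + 113/16
image of x^5: x^5 - (35/2)x^4 + (85/2)x^3 - (215/4)x^2 + (565/16)x - 307/32
image of x^6: x^6 - 21x^5 + (255/4)x^4 - (215/2)x^3 + (1695/16)x^2 - (921/16)x + 857/64
image of x^7: x^7 - (49/2)x^6 + (357/4)x^5 - (1505/8)x^4 + (3955/16)x^3 - (6447/32)x^2 + (5999/64)x - 2443/128
image of x^8: x^8 - 28x^7 + 119x^6 - 301x^5 + (3955/8)x^4 - (2149/4)x^3 + (5999/16)x^2 - (2443/16)x + 7073/256
the matrix is upper triangular; its diagonal is (1, 1, 1, 1, 1, 1, 1, 1, 1)
for a triangular matrix the eigenvalues are the diagonal entries, with algebraic multiplicity their repetition count


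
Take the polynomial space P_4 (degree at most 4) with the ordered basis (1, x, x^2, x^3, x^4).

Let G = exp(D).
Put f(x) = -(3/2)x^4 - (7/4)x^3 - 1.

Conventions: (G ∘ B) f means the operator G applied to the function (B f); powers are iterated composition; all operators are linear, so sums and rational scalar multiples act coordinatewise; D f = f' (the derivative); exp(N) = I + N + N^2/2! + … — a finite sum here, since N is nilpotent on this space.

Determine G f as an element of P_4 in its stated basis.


g(x) = -(3/2)x^4 - (31/4)x^3 - (57/4)x^2 - (45/4)x - 17/4

order-1 term: -6x^3 - (21/4)x^2
order-2 term: -9x^2 - (21/4)x
order-3 term: -6x - 7/4
order-4 term: -3/2
the series for exp(D) f terminates at order 4
exp(D) f = -(3/2)x^4 - (31/4)x^3 - (57/4)x^2 - (45/4)x - 17/4


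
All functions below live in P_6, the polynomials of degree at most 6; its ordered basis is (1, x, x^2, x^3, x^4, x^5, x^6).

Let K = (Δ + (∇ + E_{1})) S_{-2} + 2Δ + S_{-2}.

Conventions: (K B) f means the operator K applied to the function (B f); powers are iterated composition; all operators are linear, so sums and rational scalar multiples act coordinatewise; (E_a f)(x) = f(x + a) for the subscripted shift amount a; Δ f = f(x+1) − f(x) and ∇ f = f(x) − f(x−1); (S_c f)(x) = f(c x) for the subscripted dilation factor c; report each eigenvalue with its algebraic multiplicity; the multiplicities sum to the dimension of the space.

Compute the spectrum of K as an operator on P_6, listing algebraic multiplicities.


image of 1: 2
image of x: -4x - 4
image of x^2: 8x^2 + 28x + 6
image of x^3: -16x^3 - 66x^2 - 18x - 22
image of x^4: 32x^4 + 200x^3 + 108x^2 + 200x + 18
image of x^5: -64x^5 - 470x^4 - 300x^3 - 940x^2 - 150x - 94
image of x^6: 128x^6 + 1164x^5 + 990x^4 + 3880x^3 + 990x^2 + 1164x + 66
the matrix is upper triangular; its diagonal is (2, -4, 8, -16, 32, -64, 128)
for a triangular matrix the eigenvalues are the diagonal entries, with algebraic multiplicity their repetition count

λ = -64 (multiplicity 1), λ = -16 (multiplicity 1), λ = -4 (multiplicity 1), λ = 2 (multiplicity 1), λ = 8 (multiplicity 1), λ = 32 (multiplicity 1), λ = 128 (multiplicity 1)


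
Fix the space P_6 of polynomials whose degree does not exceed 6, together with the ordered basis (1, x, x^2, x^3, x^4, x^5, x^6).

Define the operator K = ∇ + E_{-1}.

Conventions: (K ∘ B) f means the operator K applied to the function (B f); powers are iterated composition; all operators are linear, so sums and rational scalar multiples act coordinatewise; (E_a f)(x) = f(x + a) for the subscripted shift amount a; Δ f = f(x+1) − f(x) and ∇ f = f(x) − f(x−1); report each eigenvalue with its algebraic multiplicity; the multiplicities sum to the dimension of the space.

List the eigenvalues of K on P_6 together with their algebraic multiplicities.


λ = 1 (multiplicity 7)

image of 1: 1
image of x: x
image of x^2: x^2
image of x^3: x^3
image of x^4: x^4
image of x^5: x^5
image of x^6: x^6
the matrix is upper triangular; its diagonal is (1, 1, 1, 1, 1, 1, 1)
for a triangular matrix the eigenvalues are the diagonal entries, with algebraic multiplicity their repetition count


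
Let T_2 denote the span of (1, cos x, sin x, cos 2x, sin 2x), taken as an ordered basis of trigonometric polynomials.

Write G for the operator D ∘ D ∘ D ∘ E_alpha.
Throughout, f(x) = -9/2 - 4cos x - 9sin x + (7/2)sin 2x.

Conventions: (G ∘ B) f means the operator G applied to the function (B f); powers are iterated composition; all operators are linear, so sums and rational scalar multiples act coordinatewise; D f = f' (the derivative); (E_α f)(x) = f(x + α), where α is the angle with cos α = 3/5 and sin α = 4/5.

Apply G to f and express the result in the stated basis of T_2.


the result is g(x) = (11/5)cos x - (48/5)sin x + (196/25)cos 2x + (672/25)sin 2x

E_alpha f = -9/2 - (48/5)cos x - (11/5)sin x + (84/25)cos 2x - (49/50)sin 2x
D E_alpha f = -(11/5)cos x + (48/5)sin x - (49/25)cos 2x - (168/25)sin 2x
D (D ∘ E_alpha) f = (48/5)cos x + (11/5)sin x - (336/25)cos 2x + (98/25)sin 2x
D D (D ∘ E_alpha) f = (11/5)cos x - (48/5)sin x + (196/25)cos 2x + (672/25)sin 2x


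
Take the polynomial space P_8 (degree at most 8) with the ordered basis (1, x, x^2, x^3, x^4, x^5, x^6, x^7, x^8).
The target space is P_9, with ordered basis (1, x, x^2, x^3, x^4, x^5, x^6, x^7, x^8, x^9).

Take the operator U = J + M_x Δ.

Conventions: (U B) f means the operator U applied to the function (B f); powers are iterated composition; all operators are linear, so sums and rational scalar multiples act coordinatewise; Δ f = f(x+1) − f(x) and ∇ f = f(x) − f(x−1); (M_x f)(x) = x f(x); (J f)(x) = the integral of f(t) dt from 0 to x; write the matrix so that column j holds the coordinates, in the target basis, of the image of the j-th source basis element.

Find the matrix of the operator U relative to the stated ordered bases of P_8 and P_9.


the matrix is [[0, 0, 0, 0, 0, 0, 0, 0, 0]; [1, 1, 1, 1, 1, 1, 1, 1, 1]; [0, 1/2, 2, 3, 4, 5, 6, 7, 8]; [0, 0, 1/3, 3, 6, 10, 15, 21, 28]; [0, 0, 0, 1/4, 4, 10, 20, 35, 56]; [0, 0, 0, 0, 1/5, 5, 15, 35, 70]; [0, 0, 0, 0, 0, 1/6, 6, 21, 56]; [0, 0, 0, 0, 0, 0, 1/7, 7, 28]; [0, 0, 0, 0, 0, 0, 0, 1/8, 8]; [0, 0, 0, 0, 0, 0, 0, 0, 1/9]] (rows listed top to bottom)

image of 1: x
image of x: (1/2)x^2 + x
image of x^2: (1/3)x^3 + 2x^2 + x
image of x^3: (1/4)x^4 + 3x^3 + 3x^2 + x
image of x^4: (1/5)x^5 + 4x^4 + 6x^3 + 4x^2 + x
image of x^5: (1/6)x^6 + 5x^5 + 10x^4 + 10x^3 + 5x^2 + x
image of x^6: (1/7)x^7 + 6x^6 + 15x^5 + 20x^4 + 15x^3 + 6x^2 + x
image of x^7: (1/8)x^8 + 7x^7 + 21x^6 + 35x^5 + 35x^4 + 21x^3 + 7x^2 + x
image of x^8: (1/9)x^9 + 8x^8 + 28x^7 + 56x^6 + 70x^5 + 56x^4 + 28x^3 + 8x^2 + x
each image's coordinates form column j of the matrix


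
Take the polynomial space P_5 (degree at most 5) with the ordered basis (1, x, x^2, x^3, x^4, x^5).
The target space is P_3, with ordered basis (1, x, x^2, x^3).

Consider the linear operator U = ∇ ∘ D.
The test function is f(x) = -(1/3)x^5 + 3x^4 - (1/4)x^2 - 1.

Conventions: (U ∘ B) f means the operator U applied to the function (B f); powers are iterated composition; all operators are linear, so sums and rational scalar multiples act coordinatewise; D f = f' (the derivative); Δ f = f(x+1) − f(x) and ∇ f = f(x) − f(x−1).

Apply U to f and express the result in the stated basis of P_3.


D f = -(5/3)x^4 + 12x^3 - (1/2)x
∇ D f = -(20/3)x^3 + 46x^2 - (128/3)x + 79/6

the image equals g(x) = -(20/3)x^3 + 46x^2 - (128/3)x + 79/6


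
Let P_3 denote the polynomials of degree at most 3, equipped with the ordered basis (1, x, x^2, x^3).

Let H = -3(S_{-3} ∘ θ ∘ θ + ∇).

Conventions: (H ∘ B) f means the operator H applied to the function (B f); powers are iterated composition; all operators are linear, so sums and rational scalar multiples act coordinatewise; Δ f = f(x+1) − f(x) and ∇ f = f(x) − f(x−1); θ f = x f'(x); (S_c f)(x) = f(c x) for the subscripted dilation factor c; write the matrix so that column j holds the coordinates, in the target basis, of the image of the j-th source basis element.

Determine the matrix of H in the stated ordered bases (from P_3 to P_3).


the matrix is [[0, -3, 3, -3]; [0, 9, -6, 9]; [0, 0, -108, -9]; [0, 0, 0, 729]] (rows listed top to bottom)

image of 1: 0
image of x: 9x - 3
image of x^2: -108x^2 - 6x + 3
image of x^3: 729x^3 - 9x^2 + 9x - 3
each image's coordinates form column j of the matrix


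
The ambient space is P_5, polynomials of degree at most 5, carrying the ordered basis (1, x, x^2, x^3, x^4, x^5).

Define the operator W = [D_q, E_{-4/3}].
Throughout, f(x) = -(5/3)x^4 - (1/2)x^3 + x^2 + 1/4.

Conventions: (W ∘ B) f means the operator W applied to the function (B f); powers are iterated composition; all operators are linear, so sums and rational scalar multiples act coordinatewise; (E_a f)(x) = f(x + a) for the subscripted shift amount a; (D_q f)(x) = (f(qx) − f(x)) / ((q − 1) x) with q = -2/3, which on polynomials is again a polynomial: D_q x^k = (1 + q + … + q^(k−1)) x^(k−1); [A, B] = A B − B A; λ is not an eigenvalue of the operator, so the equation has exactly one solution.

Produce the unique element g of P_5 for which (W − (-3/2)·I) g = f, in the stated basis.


the image equals g(x) = -(10/9)x^4 - (1/3)x^3 - (238/243)x^2 + (1960/2187)x - 259199/39366

write g with unknown coordinates in the stated basis and equate coefficients in (W − (-3/2)·I) g = f
solving from the highest basis element down gives g = -(10/9)x^4 - (1/3)x^3 - (238/243)x^2 + (1960/2187)x - 259199/39366
check: W g = (200/81)x^2 - (980/729)x + 66440/6561
so W g − (-3/2)·g = -(5/3)x^4 - (1/2)x^3 + x^2 + 1/4 = f ✓


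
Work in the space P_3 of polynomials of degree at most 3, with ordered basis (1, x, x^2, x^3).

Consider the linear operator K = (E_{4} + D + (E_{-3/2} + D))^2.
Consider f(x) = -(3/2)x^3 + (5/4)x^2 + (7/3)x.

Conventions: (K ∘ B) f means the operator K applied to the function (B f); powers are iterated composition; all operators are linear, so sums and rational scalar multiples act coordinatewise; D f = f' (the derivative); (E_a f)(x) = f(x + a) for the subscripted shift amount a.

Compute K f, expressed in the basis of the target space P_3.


E_{4} f = -(3/2)x^3 - (67/4)x^2 - (179/3)x - 200/3
D f = -(9/2)x^2 + (5/2)x + 7/3
E_{-3/2} f = -(3/2)x^3 + 8x^2 - (277/24)x + 35/8
D f = -(9/2)x^2 + (5/2)x + 7/3
(E_{-3/2} + D) f = -(3/2)x^3 + (7/2)x^2 - (217/24)x + 161/24
(E_{4} + D + (E_{-3/2} + D)) f = -3x^3 - (71/4)x^2 - (1589/24)x - 461/8
E_{4} (E_{4} + D + (E_{-3/2} + D)) f = -3x^3 - (215/4)x^2 - (8453/24)x - 19163/24
D (E_{4} + D + (E_{-3/2} + D)) f = -9x^2 - (71/2)x - 1589/24
E_{-3/2} (E_{4} + D + (E_{-3/2} + D)) f = -3x^3 - (17/4)x^2 - (797/24)x + 95/8
D (E_{4} + D + (E_{-3/2} + D)) f = -9x^2 - (71/2)x - 1589/24
(E_{-3/2} + D) (E_{4} + D + (E_{-3/2} + D)) f = -3x^3 - (53/4)x^2 - (1649/24)x - 163/3
(E_{4} + D + (E_{-3/2} + D)) (E_{4} + D + (E_{-3/2} + D)) f = -6x^3 - 76x^2 - (5477/12)x - 919

g(x) = -6x^3 - 76x^2 - (5477/12)x - 919


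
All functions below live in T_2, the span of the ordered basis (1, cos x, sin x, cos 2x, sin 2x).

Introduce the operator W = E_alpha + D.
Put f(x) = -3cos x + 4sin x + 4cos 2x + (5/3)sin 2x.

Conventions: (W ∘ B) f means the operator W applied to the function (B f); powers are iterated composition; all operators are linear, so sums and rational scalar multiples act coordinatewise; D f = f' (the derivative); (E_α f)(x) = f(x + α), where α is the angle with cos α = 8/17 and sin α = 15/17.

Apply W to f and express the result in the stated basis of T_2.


E_alpha f = (36/17)cos x + (77/17)sin x - (244/289)cos 2x - (3685/867)sin 2x
D f = 4cos x + 3sin x + (10/3)cos 2x - 8sin 2x
(E_alpha + D) f = (104/17)cos x + (128/17)sin x + (2158/867)cos 2x - (10621/867)sin 2x

g(x) = (104/17)cos x + (128/17)sin x + (2158/867)cos 2x - (10621/867)sin 2x


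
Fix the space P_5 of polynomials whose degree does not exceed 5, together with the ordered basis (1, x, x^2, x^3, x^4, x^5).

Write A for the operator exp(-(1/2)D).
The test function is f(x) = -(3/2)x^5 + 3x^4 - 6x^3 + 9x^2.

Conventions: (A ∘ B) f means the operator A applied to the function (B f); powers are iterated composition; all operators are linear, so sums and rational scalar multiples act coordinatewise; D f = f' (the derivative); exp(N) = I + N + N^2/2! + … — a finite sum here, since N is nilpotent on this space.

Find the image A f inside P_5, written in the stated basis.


order-1 term: (15/4)x^4 - 6x^3 + 9x^2 - 9x
order-2 term: -(15/4)x^3 + (9/2)x^2 - (9/2)x + 9/4
order-3 term: (15/8)x^2 - (3/2)x + 3/4
order-4 term: -(15/32)x + 3/16
order-5 term: 3/64
the series for exp(-(1/2)D) f terminates at order 5
exp(-(1/2)D) f = -(3/2)x^5 + (27/4)x^4 - (63/4)x^3 + (195/8)x^2 - (495/32)x + 207/64

the image equals g(x) = -(3/2)x^5 + (27/4)x^4 - (63/4)x^3 + (195/8)x^2 - (495/32)x + 207/64


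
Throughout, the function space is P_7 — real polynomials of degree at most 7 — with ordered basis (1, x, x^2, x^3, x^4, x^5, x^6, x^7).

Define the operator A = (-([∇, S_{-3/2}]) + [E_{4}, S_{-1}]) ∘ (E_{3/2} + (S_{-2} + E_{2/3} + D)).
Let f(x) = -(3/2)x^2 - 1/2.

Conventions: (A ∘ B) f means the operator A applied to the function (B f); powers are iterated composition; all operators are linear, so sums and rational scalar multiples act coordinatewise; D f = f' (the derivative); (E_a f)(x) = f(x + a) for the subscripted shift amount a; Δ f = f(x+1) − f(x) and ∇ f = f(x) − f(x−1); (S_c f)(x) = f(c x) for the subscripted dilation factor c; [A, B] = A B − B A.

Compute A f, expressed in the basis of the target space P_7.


E_{3/2} f = -(3/2)x^2 - (9/2)x - 31/8
S_{-2} f = -6x^2 - 1/2
E_{2/3} f = -(3/2)x^2 - 2x - 7/6
D f = -3x
(S_{-2} + E_{2/3} + D) f = -(15/2)x^2 - 5x - 5/3
(E_{3/2} + (S_{-2} + E_{2/3} + D)) f = -9x^2 - (19/2)x - 133/24
S_{-3/2} (E_{3/2} + (S_{-2} + E_{2/3} + D)) f = -(81/4)x^2 + (57/4)x - 133/24
∇ S_{-3/2} (E_{3/2} + (S_{-2} + E_{2/3} + D)) f = -(81/2)x + 69/2
∇ (E_{3/2} + (S_{-2} + E_{2/3} + D)) f = -18x - 1/2
S_{-3/2} ∇ (E_{3/2} + (S_{-2} + E_{2/3} + D)) f = 27x - 1/2
[∇, S_{-3/2}] (E_{3/2} + (S_{-2} + E_{2/3} + D)) f = -(135/2)x + 35
(-([∇, S_{-3/2}])) (E_{3/2} + (S_{-2} + E_{2/3} + D)) f = (135/2)x - 35
S_{-1} (E_{3/2} + (S_{-2} + E_{2/3} + D)) f = -9x^2 + (19/2)x - 133/24
E_{4} S_{-1} (E_{3/2} + (S_{-2} + E_{2/3} + D)) f = -9x^2 - (125/2)x - 2677/24
E_{4} (E_{3/2} + (S_{-2} + E_{2/3} + D)) f = -9x^2 - (163/2)x - 4501/24
S_{-1} E_{4} (E_{3/2} + (S_{-2} + E_{2/3} + D)) f = -9x^2 + (163/2)x - 4501/24
[E_{4}, S_{-1}] (E_{3/2} + (S_{-2} + E_{2/3} + D)) f = -144x + 76
(-([∇, S_{-3/2}]) + [E_{4}, S_{-1}]) (E_{3/2} + (S_{-2} + E_{2/3} + D)) f = -(153/2)x + 41

the image equals g(x) = -(153/2)x + 41


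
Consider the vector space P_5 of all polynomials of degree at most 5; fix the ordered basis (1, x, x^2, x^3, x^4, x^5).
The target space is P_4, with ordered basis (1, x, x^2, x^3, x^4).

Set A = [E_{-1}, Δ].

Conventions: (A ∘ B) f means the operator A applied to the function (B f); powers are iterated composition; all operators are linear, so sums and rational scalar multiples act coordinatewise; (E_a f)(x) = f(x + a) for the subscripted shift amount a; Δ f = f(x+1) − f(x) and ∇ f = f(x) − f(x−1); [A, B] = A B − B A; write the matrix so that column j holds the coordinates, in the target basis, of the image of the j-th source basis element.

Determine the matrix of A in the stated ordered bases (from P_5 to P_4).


the matrix is [[0, 0, 0, 0, 0, 0]; [0, 0, 0, 0, 0, 0]; [0, 0, 0, 0, 0, 0]; [0, 0, 0, 0, 0, 0]; [0, 0, 0, 0, 0, 0]] (rows listed top to bottom)

image of 1: 0
image of x: 0
image of x^2: 0
image of x^3: 0
image of x^4: 0
image of x^5: 0
each image's coordinates form column j of the matrix


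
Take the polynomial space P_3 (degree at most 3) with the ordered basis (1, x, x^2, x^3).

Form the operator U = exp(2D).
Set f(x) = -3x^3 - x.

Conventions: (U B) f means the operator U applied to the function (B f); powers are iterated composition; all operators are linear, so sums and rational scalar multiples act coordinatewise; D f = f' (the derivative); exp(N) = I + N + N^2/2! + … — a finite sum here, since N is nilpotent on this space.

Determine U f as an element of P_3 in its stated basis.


g(x) = -3x^3 - 18x^2 - 37x - 26

order-1 term: -18x^2 - 2
order-2 term: -36x
order-3 term: -24
the series for exp(2D) f terminates at order 3
exp(2D) f = -3x^3 - 18x^2 - 37x - 26


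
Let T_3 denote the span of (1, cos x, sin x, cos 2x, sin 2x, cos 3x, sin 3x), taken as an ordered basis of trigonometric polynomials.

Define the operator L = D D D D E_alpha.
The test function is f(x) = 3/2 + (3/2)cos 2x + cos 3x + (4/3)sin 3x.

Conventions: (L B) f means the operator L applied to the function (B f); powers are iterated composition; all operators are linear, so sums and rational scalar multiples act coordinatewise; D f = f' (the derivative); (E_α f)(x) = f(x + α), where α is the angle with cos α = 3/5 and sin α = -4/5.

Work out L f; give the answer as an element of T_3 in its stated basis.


E_alpha f = 3/2 - (21/50)cos 2x + (36/25)sin 2x - (527/375)cos 3x - (112/125)sin 3x
D E_alpha f = (72/25)cos 2x + (21/25)sin 2x - (336/125)cos 3x + (527/125)sin 3x
D D E_alpha f = (42/25)cos 2x - (144/25)sin 2x + (1581/125)cos 3x + (1008/125)sin 3x
D (D D) E_alpha f = -(288/25)cos 2x - (84/25)sin 2x + (3024/125)cos 3x - (4743/125)sin 3x
D D (D D) E_alpha f = -(168/25)cos 2x + (576/25)sin 2x - (14229/125)cos 3x - (9072/125)sin 3x

the image equals g(x) = -(168/25)cos 2x + (576/25)sin 2x - (14229/125)cos 3x - (9072/125)sin 3x


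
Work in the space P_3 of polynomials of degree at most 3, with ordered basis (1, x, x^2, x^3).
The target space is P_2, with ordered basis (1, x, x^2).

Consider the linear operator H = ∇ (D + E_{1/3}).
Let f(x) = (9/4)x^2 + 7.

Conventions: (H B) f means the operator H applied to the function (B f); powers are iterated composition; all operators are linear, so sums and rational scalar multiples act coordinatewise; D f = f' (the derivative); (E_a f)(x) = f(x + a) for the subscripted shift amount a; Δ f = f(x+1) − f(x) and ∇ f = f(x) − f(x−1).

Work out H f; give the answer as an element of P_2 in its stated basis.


D f = (9/2)x
E_{1/3} f = (9/4)x^2 + (3/2)x + 29/4
(D + E_{1/3}) f = (9/4)x^2 + 6x + 29/4
∇ (D + E_{1/3}) f = (9/2)x + 15/4

the result is g(x) = (9/2)x + 15/4


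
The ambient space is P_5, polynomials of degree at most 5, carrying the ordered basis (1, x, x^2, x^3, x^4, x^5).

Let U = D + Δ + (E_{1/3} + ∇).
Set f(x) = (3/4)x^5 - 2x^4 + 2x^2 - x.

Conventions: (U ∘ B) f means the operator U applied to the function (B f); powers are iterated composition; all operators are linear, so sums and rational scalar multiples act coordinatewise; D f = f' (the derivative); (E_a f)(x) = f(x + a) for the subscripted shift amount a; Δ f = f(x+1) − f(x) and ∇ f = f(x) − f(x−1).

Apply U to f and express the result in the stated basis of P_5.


D f = (15/4)x^4 - 8x^3 + 4x - 1
Δ f = (15/4)x^4 - (1/2)x^3 - (9/2)x^2 - (1/4)x - 1/4
E_{1/3} f = (3/4)x^5 - (3/4)x^4 - (11/6)x^3 + (17/18)x^2 + (1/12)x - 43/324
∇ f = (15/4)x^4 - (31/2)x^3 + (39/2)x^2 - (31/4)x - 1/4
(E_{1/3} + ∇) f = (3/4)x^5 + 3x^4 - (52/3)x^3 + (184/9)x^2 - (23/3)x - 31/81
(D + Δ + (E_{1/3} + ∇)) f = (3/4)x^5 + (21/2)x^4 - (155/6)x^3 + (287/18)x^2 - (47/12)x - 529/324

the result is g(x) = (3/4)x^5 + (21/2)x^4 - (155/6)x^3 + (287/18)x^2 - (47/12)x - 529/324


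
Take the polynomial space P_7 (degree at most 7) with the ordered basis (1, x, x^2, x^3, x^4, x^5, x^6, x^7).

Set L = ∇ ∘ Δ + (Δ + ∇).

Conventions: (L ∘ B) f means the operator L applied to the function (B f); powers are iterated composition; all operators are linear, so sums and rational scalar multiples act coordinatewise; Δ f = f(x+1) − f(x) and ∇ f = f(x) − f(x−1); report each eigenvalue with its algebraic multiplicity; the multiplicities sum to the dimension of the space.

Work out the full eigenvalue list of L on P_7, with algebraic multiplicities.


λ = 0 (multiplicity 8)

image of 1: 0
image of x: 2
image of x^2: 4x + 2
image of x^3: 6x^2 + 6x + 2
image of x^4: 8x^3 + 12x^2 + 8x + 2
image of x^5: 10x^4 + 20x^3 + 20x^2 + 10x + 2
image of x^6: 12x^5 + 30x^4 + 40x^3 + 30x^2 + 12x + 2
image of x^7: 14x^6 + 42x^5 + 70x^4 + 70x^3 + 42x^2 + 14x + 2
the matrix is upper triangular; its diagonal is (0, 0, 0, 0, 0, 0, 0, 0)
for a triangular matrix the eigenvalues are the diagonal entries, with algebraic multiplicity their repetition count


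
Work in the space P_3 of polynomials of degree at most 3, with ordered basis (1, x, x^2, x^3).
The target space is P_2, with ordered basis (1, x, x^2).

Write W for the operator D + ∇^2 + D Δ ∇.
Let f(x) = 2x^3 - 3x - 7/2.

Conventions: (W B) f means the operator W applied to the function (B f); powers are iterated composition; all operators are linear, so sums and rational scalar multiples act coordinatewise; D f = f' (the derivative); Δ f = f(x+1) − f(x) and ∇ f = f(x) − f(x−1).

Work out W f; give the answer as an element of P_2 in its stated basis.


D f = 6x^2 - 3
∇ f = 6x^2 - 6x - 1
∇ ∇ f = 12x - 12
∇ f = 6x^2 - 6x - 1
Δ ∇ f = 12x
D (Δ ∇) f = 12
(D + ∇^2 + D Δ ∇) f = 6x^2 + 12x - 3

the result is g(x) = 6x^2 + 12x - 3


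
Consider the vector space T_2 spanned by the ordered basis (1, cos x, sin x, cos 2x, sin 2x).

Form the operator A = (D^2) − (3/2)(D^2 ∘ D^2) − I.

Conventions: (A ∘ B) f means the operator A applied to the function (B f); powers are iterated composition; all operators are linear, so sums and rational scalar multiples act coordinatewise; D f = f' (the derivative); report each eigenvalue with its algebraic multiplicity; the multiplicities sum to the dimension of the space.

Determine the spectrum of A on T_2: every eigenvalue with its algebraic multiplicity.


image of 1: -1
image of cos x: -(7/2)cos x
image of sin x: -(7/2)sin x
image of cos 2x: -29cos 2x
image of sin 2x: -29sin 2x
the matrix is diagonal; its diagonal is (-1, -7/2, -7/2, -29, -29)
for a triangular matrix the eigenvalues are the diagonal entries, with algebraic multiplicity their repetition count

λ = -29 (multiplicity 2), λ = -7/2 (multiplicity 2), λ = -1 (multiplicity 1)
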